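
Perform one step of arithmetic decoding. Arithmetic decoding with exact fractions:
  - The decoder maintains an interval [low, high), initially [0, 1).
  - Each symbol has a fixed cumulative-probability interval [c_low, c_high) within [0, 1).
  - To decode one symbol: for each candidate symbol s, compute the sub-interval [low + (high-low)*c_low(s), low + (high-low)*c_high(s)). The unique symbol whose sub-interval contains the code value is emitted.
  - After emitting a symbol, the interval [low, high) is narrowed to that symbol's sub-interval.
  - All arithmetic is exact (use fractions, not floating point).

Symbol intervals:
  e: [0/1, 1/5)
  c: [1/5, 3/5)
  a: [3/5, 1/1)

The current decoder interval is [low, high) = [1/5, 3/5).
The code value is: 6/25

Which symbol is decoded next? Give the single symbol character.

Answer: e

Derivation:
Interval width = high − low = 3/5 − 1/5 = 2/5
Scaled code = (code − low) / width = (6/25 − 1/5) / 2/5 = 1/10
  e: [0/1, 1/5) ← scaled code falls here ✓
  c: [1/5, 3/5) 
  a: [3/5, 1/1) 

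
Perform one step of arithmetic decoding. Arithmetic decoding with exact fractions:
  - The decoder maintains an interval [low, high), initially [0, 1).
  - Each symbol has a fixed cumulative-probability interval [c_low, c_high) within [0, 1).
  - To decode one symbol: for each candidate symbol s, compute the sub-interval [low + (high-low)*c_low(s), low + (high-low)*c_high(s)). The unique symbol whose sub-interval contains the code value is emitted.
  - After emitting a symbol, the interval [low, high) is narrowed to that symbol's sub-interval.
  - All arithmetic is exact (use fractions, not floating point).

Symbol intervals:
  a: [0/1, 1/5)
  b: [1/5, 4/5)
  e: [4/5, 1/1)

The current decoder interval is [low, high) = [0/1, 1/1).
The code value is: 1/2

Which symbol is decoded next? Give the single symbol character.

Interval width = high − low = 1/1 − 0/1 = 1/1
Scaled code = (code − low) / width = (1/2 − 0/1) / 1/1 = 1/2
  a: [0/1, 1/5) 
  b: [1/5, 4/5) ← scaled code falls here ✓
  e: [4/5, 1/1) 

Answer: b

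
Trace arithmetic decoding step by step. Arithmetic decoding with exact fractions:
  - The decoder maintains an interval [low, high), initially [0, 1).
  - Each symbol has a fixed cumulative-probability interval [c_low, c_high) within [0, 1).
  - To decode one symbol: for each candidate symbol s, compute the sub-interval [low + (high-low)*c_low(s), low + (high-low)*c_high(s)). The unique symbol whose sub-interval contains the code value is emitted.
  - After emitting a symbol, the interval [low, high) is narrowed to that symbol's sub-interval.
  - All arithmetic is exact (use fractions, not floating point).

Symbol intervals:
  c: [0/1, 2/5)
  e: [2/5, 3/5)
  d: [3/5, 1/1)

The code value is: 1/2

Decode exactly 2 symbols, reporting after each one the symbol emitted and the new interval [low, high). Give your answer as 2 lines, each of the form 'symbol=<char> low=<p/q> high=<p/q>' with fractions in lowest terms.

Step 1: interval [0/1, 1/1), width = 1/1 - 0/1 = 1/1
  'c': [0/1 + 1/1*0/1, 0/1 + 1/1*2/5) = [0/1, 2/5)
  'e': [0/1 + 1/1*2/5, 0/1 + 1/1*3/5) = [2/5, 3/5) <- contains code 1/2
  'd': [0/1 + 1/1*3/5, 0/1 + 1/1*1/1) = [3/5, 1/1)
  emit 'e', narrow to [2/5, 3/5)
Step 2: interval [2/5, 3/5), width = 3/5 - 2/5 = 1/5
  'c': [2/5 + 1/5*0/1, 2/5 + 1/5*2/5) = [2/5, 12/25)
  'e': [2/5 + 1/5*2/5, 2/5 + 1/5*3/5) = [12/25, 13/25) <- contains code 1/2
  'd': [2/5 + 1/5*3/5, 2/5 + 1/5*1/1) = [13/25, 3/5)
  emit 'e', narrow to [12/25, 13/25)

Answer: symbol=e low=2/5 high=3/5
symbol=e low=12/25 high=13/25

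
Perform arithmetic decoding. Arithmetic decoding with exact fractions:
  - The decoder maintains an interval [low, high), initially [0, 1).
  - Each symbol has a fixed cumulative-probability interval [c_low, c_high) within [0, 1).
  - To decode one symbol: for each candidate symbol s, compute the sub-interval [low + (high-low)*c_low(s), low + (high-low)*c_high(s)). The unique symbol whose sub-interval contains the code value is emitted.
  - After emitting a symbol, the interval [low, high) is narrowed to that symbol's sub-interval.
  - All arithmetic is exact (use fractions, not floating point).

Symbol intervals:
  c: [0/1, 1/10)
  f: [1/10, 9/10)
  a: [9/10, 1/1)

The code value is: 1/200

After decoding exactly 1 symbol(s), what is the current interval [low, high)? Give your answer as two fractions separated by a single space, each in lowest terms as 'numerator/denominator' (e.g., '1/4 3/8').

Step 1: interval [0/1, 1/1), width = 1/1 - 0/1 = 1/1
  'c': [0/1 + 1/1*0/1, 0/1 + 1/1*1/10) = [0/1, 1/10) <- contains code 1/200
  'f': [0/1 + 1/1*1/10, 0/1 + 1/1*9/10) = [1/10, 9/10)
  'a': [0/1 + 1/1*9/10, 0/1 + 1/1*1/1) = [9/10, 1/1)
  emit 'c', narrow to [0/1, 1/10)

Answer: 0/1 1/10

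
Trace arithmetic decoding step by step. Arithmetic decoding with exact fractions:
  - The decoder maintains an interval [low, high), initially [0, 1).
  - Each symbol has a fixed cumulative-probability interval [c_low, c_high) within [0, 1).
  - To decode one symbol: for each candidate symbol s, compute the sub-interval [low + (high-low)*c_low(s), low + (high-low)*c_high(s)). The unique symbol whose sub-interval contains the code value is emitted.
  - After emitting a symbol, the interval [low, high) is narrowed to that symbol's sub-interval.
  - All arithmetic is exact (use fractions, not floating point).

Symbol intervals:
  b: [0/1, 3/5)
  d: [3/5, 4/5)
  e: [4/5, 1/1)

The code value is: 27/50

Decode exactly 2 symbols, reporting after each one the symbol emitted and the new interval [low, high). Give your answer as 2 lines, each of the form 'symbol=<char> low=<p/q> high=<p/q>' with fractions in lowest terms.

Answer: symbol=b low=0/1 high=3/5
symbol=e low=12/25 high=3/5

Derivation:
Step 1: interval [0/1, 1/1), width = 1/1 - 0/1 = 1/1
  'b': [0/1 + 1/1*0/1, 0/1 + 1/1*3/5) = [0/1, 3/5) <- contains code 27/50
  'd': [0/1 + 1/1*3/5, 0/1 + 1/1*4/5) = [3/5, 4/5)
  'e': [0/1 + 1/1*4/5, 0/1 + 1/1*1/1) = [4/5, 1/1)
  emit 'b', narrow to [0/1, 3/5)
Step 2: interval [0/1, 3/5), width = 3/5 - 0/1 = 3/5
  'b': [0/1 + 3/5*0/1, 0/1 + 3/5*3/5) = [0/1, 9/25)
  'd': [0/1 + 3/5*3/5, 0/1 + 3/5*4/5) = [9/25, 12/25)
  'e': [0/1 + 3/5*4/5, 0/1 + 3/5*1/1) = [12/25, 3/5) <- contains code 27/50
  emit 'e', narrow to [12/25, 3/5)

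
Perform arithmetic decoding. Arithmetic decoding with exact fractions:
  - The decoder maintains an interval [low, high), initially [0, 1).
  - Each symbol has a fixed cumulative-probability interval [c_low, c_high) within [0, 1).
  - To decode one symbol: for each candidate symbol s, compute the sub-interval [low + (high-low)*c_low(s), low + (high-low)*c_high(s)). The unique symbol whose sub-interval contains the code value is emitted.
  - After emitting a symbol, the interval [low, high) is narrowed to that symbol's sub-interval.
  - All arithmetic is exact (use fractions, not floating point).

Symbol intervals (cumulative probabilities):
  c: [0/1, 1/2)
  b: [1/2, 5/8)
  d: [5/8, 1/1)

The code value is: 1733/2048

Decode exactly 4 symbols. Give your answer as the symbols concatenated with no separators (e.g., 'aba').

Step 1: interval [0/1, 1/1), width = 1/1 - 0/1 = 1/1
  'c': [0/1 + 1/1*0/1, 0/1 + 1/1*1/2) = [0/1, 1/2)
  'b': [0/1 + 1/1*1/2, 0/1 + 1/1*5/8) = [1/2, 5/8)
  'd': [0/1 + 1/1*5/8, 0/1 + 1/1*1/1) = [5/8, 1/1) <- contains code 1733/2048
  emit 'd', narrow to [5/8, 1/1)
Step 2: interval [5/8, 1/1), width = 1/1 - 5/8 = 3/8
  'c': [5/8 + 3/8*0/1, 5/8 + 3/8*1/2) = [5/8, 13/16)
  'b': [5/8 + 3/8*1/2, 5/8 + 3/8*5/8) = [13/16, 55/64) <- contains code 1733/2048
  'd': [5/8 + 3/8*5/8, 5/8 + 3/8*1/1) = [55/64, 1/1)
  emit 'b', narrow to [13/16, 55/64)
Step 3: interval [13/16, 55/64), width = 55/64 - 13/16 = 3/64
  'c': [13/16 + 3/64*0/1, 13/16 + 3/64*1/2) = [13/16, 107/128)
  'b': [13/16 + 3/64*1/2, 13/16 + 3/64*5/8) = [107/128, 431/512)
  'd': [13/16 + 3/64*5/8, 13/16 + 3/64*1/1) = [431/512, 55/64) <- contains code 1733/2048
  emit 'd', narrow to [431/512, 55/64)
Step 4: interval [431/512, 55/64), width = 55/64 - 431/512 = 9/512
  'c': [431/512 + 9/512*0/1, 431/512 + 9/512*1/2) = [431/512, 871/1024) <- contains code 1733/2048
  'b': [431/512 + 9/512*1/2, 431/512 + 9/512*5/8) = [871/1024, 3493/4096)
  'd': [431/512 + 9/512*5/8, 431/512 + 9/512*1/1) = [3493/4096, 55/64)
  emit 'c', narrow to [431/512, 871/1024)

Answer: dbdc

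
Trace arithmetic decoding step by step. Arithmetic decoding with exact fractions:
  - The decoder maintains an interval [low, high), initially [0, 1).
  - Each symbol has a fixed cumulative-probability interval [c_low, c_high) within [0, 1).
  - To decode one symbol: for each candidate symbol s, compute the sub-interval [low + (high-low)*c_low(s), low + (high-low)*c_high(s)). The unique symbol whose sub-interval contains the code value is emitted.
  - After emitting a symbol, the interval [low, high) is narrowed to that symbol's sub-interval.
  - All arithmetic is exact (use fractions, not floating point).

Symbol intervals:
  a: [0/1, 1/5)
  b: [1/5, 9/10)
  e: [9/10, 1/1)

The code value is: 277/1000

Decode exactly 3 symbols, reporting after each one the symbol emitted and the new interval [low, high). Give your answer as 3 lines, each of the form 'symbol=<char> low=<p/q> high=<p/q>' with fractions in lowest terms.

Step 1: interval [0/1, 1/1), width = 1/1 - 0/1 = 1/1
  'a': [0/1 + 1/1*0/1, 0/1 + 1/1*1/5) = [0/1, 1/5)
  'b': [0/1 + 1/1*1/5, 0/1 + 1/1*9/10) = [1/5, 9/10) <- contains code 277/1000
  'e': [0/1 + 1/1*9/10, 0/1 + 1/1*1/1) = [9/10, 1/1)
  emit 'b', narrow to [1/5, 9/10)
Step 2: interval [1/5, 9/10), width = 9/10 - 1/5 = 7/10
  'a': [1/5 + 7/10*0/1, 1/5 + 7/10*1/5) = [1/5, 17/50) <- contains code 277/1000
  'b': [1/5 + 7/10*1/5, 1/5 + 7/10*9/10) = [17/50, 83/100)
  'e': [1/5 + 7/10*9/10, 1/5 + 7/10*1/1) = [83/100, 9/10)
  emit 'a', narrow to [1/5, 17/50)
Step 3: interval [1/5, 17/50), width = 17/50 - 1/5 = 7/50
  'a': [1/5 + 7/50*0/1, 1/5 + 7/50*1/5) = [1/5, 57/250)
  'b': [1/5 + 7/50*1/5, 1/5 + 7/50*9/10) = [57/250, 163/500) <- contains code 277/1000
  'e': [1/5 + 7/50*9/10, 1/5 + 7/50*1/1) = [163/500, 17/50)
  emit 'b', narrow to [57/250, 163/500)

Answer: symbol=b low=1/5 high=9/10
symbol=a low=1/5 high=17/50
symbol=b low=57/250 high=163/500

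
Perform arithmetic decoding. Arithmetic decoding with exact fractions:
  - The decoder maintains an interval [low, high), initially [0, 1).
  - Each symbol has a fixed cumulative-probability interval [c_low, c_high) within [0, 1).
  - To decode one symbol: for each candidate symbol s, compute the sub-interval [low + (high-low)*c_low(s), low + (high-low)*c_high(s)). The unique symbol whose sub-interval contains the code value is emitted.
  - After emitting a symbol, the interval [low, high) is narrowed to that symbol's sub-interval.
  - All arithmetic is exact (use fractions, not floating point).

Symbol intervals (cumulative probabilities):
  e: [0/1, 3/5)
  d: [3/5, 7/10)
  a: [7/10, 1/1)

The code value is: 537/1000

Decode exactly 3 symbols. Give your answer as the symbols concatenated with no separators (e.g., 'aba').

Answer: ead

Derivation:
Step 1: interval [0/1, 1/1), width = 1/1 - 0/1 = 1/1
  'e': [0/1 + 1/1*0/1, 0/1 + 1/1*3/5) = [0/1, 3/5) <- contains code 537/1000
  'd': [0/1 + 1/1*3/5, 0/1 + 1/1*7/10) = [3/5, 7/10)
  'a': [0/1 + 1/1*7/10, 0/1 + 1/1*1/1) = [7/10, 1/1)
  emit 'e', narrow to [0/1, 3/5)
Step 2: interval [0/1, 3/5), width = 3/5 - 0/1 = 3/5
  'e': [0/1 + 3/5*0/1, 0/1 + 3/5*3/5) = [0/1, 9/25)
  'd': [0/1 + 3/5*3/5, 0/1 + 3/5*7/10) = [9/25, 21/50)
  'a': [0/1 + 3/5*7/10, 0/1 + 3/5*1/1) = [21/50, 3/5) <- contains code 537/1000
  emit 'a', narrow to [21/50, 3/5)
Step 3: interval [21/50, 3/5), width = 3/5 - 21/50 = 9/50
  'e': [21/50 + 9/50*0/1, 21/50 + 9/50*3/5) = [21/50, 66/125)
  'd': [21/50 + 9/50*3/5, 21/50 + 9/50*7/10) = [66/125, 273/500) <- contains code 537/1000
  'a': [21/50 + 9/50*7/10, 21/50 + 9/50*1/1) = [273/500, 3/5)
  emit 'd', narrow to [66/125, 273/500)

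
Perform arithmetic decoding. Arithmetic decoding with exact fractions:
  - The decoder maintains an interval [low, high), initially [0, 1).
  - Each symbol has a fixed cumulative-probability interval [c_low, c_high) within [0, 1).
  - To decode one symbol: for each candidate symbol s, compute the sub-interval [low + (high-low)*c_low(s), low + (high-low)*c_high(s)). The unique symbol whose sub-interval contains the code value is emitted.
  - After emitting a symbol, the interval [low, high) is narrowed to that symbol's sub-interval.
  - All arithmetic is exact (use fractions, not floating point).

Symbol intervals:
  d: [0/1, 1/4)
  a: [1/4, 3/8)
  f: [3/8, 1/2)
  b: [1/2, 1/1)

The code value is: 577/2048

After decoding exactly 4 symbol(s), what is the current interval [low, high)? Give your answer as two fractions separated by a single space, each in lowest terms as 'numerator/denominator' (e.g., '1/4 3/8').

Answer: 9/32 289/1024

Derivation:
Step 1: interval [0/1, 1/1), width = 1/1 - 0/1 = 1/1
  'd': [0/1 + 1/1*0/1, 0/1 + 1/1*1/4) = [0/1, 1/4)
  'a': [0/1 + 1/1*1/4, 0/1 + 1/1*3/8) = [1/4, 3/8) <- contains code 577/2048
  'f': [0/1 + 1/1*3/8, 0/1 + 1/1*1/2) = [3/8, 1/2)
  'b': [0/1 + 1/1*1/2, 0/1 + 1/1*1/1) = [1/2, 1/1)
  emit 'a', narrow to [1/4, 3/8)
Step 2: interval [1/4, 3/8), width = 3/8 - 1/4 = 1/8
  'd': [1/4 + 1/8*0/1, 1/4 + 1/8*1/4) = [1/4, 9/32)
  'a': [1/4 + 1/8*1/4, 1/4 + 1/8*3/8) = [9/32, 19/64) <- contains code 577/2048
  'f': [1/4 + 1/8*3/8, 1/4 + 1/8*1/2) = [19/64, 5/16)
  'b': [1/4 + 1/8*1/2, 1/4 + 1/8*1/1) = [5/16, 3/8)
  emit 'a', narrow to [9/32, 19/64)
Step 3: interval [9/32, 19/64), width = 19/64 - 9/32 = 1/64
  'd': [9/32 + 1/64*0/1, 9/32 + 1/64*1/4) = [9/32, 73/256) <- contains code 577/2048
  'a': [9/32 + 1/64*1/4, 9/32 + 1/64*3/8) = [73/256, 147/512)
  'f': [9/32 + 1/64*3/8, 9/32 + 1/64*1/2) = [147/512, 37/128)
  'b': [9/32 + 1/64*1/2, 9/32 + 1/64*1/1) = [37/128, 19/64)
  emit 'd', narrow to [9/32, 73/256)
Step 4: interval [9/32, 73/256), width = 73/256 - 9/32 = 1/256
  'd': [9/32 + 1/256*0/1, 9/32 + 1/256*1/4) = [9/32, 289/1024) <- contains code 577/2048
  'a': [9/32 + 1/256*1/4, 9/32 + 1/256*3/8) = [289/1024, 579/2048)
  'f': [9/32 + 1/256*3/8, 9/32 + 1/256*1/2) = [579/2048, 145/512)
  'b': [9/32 + 1/256*1/2, 9/32 + 1/256*1/1) = [145/512, 73/256)
  emit 'd', narrow to [9/32, 289/1024)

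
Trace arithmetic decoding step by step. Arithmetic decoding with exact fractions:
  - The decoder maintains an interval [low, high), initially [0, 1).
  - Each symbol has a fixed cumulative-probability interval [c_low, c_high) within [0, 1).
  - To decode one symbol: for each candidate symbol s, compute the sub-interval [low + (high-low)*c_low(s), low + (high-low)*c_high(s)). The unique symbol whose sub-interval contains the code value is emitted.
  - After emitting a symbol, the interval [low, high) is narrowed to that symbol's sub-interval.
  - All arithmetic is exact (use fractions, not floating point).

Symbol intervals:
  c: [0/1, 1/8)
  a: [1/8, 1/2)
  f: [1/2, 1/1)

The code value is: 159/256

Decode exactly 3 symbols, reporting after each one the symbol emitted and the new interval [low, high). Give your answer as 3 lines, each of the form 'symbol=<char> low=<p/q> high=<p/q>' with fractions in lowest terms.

Step 1: interval [0/1, 1/1), width = 1/1 - 0/1 = 1/1
  'c': [0/1 + 1/1*0/1, 0/1 + 1/1*1/8) = [0/1, 1/8)
  'a': [0/1 + 1/1*1/8, 0/1 + 1/1*1/2) = [1/8, 1/2)
  'f': [0/1 + 1/1*1/2, 0/1 + 1/1*1/1) = [1/2, 1/1) <- contains code 159/256
  emit 'f', narrow to [1/2, 1/1)
Step 2: interval [1/2, 1/1), width = 1/1 - 1/2 = 1/2
  'c': [1/2 + 1/2*0/1, 1/2 + 1/2*1/8) = [1/2, 9/16)
  'a': [1/2 + 1/2*1/8, 1/2 + 1/2*1/2) = [9/16, 3/4) <- contains code 159/256
  'f': [1/2 + 1/2*1/2, 1/2 + 1/2*1/1) = [3/4, 1/1)
  emit 'a', narrow to [9/16, 3/4)
Step 3: interval [9/16, 3/4), width = 3/4 - 9/16 = 3/16
  'c': [9/16 + 3/16*0/1, 9/16 + 3/16*1/8) = [9/16, 75/128)
  'a': [9/16 + 3/16*1/8, 9/16 + 3/16*1/2) = [75/128, 21/32) <- contains code 159/256
  'f': [9/16 + 3/16*1/2, 9/16 + 3/16*1/1) = [21/32, 3/4)
  emit 'a', narrow to [75/128, 21/32)

Answer: symbol=f low=1/2 high=1/1
symbol=a low=9/16 high=3/4
symbol=a low=75/128 high=21/32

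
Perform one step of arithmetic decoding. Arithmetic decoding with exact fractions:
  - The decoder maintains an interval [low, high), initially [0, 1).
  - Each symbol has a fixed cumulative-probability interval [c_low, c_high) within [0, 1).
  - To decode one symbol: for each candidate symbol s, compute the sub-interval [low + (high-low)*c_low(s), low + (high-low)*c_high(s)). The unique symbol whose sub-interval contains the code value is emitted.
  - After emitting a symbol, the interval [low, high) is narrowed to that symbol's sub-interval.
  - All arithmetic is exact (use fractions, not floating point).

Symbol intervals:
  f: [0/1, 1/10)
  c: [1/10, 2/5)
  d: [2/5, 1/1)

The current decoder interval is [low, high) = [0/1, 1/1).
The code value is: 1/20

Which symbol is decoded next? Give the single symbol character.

Answer: f

Derivation:
Interval width = high − low = 1/1 − 0/1 = 1/1
Scaled code = (code − low) / width = (1/20 − 0/1) / 1/1 = 1/20
  f: [0/1, 1/10) ← scaled code falls here ✓
  c: [1/10, 2/5) 
  d: [2/5, 1/1) 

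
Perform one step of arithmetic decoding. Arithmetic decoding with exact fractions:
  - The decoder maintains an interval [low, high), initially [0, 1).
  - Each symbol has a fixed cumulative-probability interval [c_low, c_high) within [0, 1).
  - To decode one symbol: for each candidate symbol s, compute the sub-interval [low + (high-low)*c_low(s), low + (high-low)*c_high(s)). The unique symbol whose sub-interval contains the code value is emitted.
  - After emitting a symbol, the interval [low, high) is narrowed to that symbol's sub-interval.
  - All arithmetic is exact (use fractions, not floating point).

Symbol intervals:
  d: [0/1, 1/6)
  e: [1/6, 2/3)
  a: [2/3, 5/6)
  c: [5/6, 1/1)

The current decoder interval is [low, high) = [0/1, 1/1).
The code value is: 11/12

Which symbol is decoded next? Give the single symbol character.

Answer: c

Derivation:
Interval width = high − low = 1/1 − 0/1 = 1/1
Scaled code = (code − low) / width = (11/12 − 0/1) / 1/1 = 11/12
  d: [0/1, 1/6) 
  e: [1/6, 2/3) 
  a: [2/3, 5/6) 
  c: [5/6, 1/1) ← scaled code falls here ✓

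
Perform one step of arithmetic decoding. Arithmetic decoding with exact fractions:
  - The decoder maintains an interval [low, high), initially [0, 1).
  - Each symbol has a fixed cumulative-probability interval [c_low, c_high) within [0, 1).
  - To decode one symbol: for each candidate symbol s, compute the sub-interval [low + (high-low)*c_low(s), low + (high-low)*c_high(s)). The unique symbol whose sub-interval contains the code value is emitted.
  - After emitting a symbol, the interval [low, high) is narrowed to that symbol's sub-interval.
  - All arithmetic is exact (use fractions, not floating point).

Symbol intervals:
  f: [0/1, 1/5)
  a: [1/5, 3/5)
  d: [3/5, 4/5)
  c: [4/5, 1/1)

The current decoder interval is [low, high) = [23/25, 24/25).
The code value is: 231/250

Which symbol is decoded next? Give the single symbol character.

Answer: f

Derivation:
Interval width = high − low = 24/25 − 23/25 = 1/25
Scaled code = (code − low) / width = (231/250 − 23/25) / 1/25 = 1/10
  f: [0/1, 1/5) ← scaled code falls here ✓
  a: [1/5, 3/5) 
  d: [3/5, 4/5) 
  c: [4/5, 1/1) 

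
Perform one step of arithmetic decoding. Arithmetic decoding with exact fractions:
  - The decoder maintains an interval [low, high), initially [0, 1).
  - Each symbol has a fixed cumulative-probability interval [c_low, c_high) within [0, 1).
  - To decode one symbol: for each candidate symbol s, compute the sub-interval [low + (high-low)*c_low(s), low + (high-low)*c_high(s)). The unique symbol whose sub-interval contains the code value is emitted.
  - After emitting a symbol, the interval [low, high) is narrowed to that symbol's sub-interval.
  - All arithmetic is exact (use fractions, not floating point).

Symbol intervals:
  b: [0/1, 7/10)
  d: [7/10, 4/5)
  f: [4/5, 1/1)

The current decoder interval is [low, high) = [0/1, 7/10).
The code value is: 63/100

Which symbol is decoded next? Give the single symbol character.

Answer: f

Derivation:
Interval width = high − low = 7/10 − 0/1 = 7/10
Scaled code = (code − low) / width = (63/100 − 0/1) / 7/10 = 9/10
  b: [0/1, 7/10) 
  d: [7/10, 4/5) 
  f: [4/5, 1/1) ← scaled code falls here ✓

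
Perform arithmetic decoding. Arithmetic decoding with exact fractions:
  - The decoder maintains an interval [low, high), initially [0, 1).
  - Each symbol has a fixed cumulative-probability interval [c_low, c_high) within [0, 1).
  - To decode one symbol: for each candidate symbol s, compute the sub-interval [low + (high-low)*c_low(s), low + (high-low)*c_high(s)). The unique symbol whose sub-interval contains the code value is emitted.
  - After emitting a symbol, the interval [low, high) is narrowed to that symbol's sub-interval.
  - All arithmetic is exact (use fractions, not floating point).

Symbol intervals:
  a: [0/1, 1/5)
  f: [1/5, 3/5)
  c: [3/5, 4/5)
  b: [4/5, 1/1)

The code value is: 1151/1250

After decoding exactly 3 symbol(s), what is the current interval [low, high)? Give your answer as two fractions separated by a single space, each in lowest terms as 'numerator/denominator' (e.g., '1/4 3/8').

Answer: 23/25 116/125

Derivation:
Step 1: interval [0/1, 1/1), width = 1/1 - 0/1 = 1/1
  'a': [0/1 + 1/1*0/1, 0/1 + 1/1*1/5) = [0/1, 1/5)
  'f': [0/1 + 1/1*1/5, 0/1 + 1/1*3/5) = [1/5, 3/5)
  'c': [0/1 + 1/1*3/5, 0/1 + 1/1*4/5) = [3/5, 4/5)
  'b': [0/1 + 1/1*4/5, 0/1 + 1/1*1/1) = [4/5, 1/1) <- contains code 1151/1250
  emit 'b', narrow to [4/5, 1/1)
Step 2: interval [4/5, 1/1), width = 1/1 - 4/5 = 1/5
  'a': [4/5 + 1/5*0/1, 4/5 + 1/5*1/5) = [4/5, 21/25)
  'f': [4/5 + 1/5*1/5, 4/5 + 1/5*3/5) = [21/25, 23/25)
  'c': [4/5 + 1/5*3/5, 4/5 + 1/5*4/5) = [23/25, 24/25) <- contains code 1151/1250
  'b': [4/5 + 1/5*4/5, 4/5 + 1/5*1/1) = [24/25, 1/1)
  emit 'c', narrow to [23/25, 24/25)
Step 3: interval [23/25, 24/25), width = 24/25 - 23/25 = 1/25
  'a': [23/25 + 1/25*0/1, 23/25 + 1/25*1/5) = [23/25, 116/125) <- contains code 1151/1250
  'f': [23/25 + 1/25*1/5, 23/25 + 1/25*3/5) = [116/125, 118/125)
  'c': [23/25 + 1/25*3/5, 23/25 + 1/25*4/5) = [118/125, 119/125)
  'b': [23/25 + 1/25*4/5, 23/25 + 1/25*1/1) = [119/125, 24/25)
  emit 'a', narrow to [23/25, 116/125)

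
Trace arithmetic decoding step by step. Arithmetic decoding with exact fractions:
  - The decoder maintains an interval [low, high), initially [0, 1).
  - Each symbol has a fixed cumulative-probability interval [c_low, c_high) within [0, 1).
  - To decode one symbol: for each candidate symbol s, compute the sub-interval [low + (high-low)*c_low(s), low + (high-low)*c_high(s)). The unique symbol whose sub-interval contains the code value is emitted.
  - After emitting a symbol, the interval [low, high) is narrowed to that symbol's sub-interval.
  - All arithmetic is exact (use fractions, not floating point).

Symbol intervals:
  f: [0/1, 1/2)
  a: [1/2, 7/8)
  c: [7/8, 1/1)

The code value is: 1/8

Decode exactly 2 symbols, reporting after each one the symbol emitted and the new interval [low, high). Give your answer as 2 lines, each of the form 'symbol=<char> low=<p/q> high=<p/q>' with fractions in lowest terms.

Step 1: interval [0/1, 1/1), width = 1/1 - 0/1 = 1/1
  'f': [0/1 + 1/1*0/1, 0/1 + 1/1*1/2) = [0/1, 1/2) <- contains code 1/8
  'a': [0/1 + 1/1*1/2, 0/1 + 1/1*7/8) = [1/2, 7/8)
  'c': [0/1 + 1/1*7/8, 0/1 + 1/1*1/1) = [7/8, 1/1)
  emit 'f', narrow to [0/1, 1/2)
Step 2: interval [0/1, 1/2), width = 1/2 - 0/1 = 1/2
  'f': [0/1 + 1/2*0/1, 0/1 + 1/2*1/2) = [0/1, 1/4) <- contains code 1/8
  'a': [0/1 + 1/2*1/2, 0/1 + 1/2*7/8) = [1/4, 7/16)
  'c': [0/1 + 1/2*7/8, 0/1 + 1/2*1/1) = [7/16, 1/2)
  emit 'f', narrow to [0/1, 1/4)

Answer: symbol=f low=0/1 high=1/2
symbol=f low=0/1 high=1/4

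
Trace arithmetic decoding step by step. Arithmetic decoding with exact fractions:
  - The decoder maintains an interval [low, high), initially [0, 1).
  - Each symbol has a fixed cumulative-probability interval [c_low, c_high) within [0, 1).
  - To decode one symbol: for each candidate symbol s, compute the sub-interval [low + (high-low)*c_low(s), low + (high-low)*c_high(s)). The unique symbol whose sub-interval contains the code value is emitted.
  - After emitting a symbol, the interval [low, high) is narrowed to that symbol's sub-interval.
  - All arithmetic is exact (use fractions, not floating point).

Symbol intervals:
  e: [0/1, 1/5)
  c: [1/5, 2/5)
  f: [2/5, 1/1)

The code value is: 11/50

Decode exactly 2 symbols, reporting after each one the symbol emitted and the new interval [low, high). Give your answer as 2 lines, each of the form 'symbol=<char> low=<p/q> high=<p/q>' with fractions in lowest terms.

Step 1: interval [0/1, 1/1), width = 1/1 - 0/1 = 1/1
  'e': [0/1 + 1/1*0/1, 0/1 + 1/1*1/5) = [0/1, 1/5)
  'c': [0/1 + 1/1*1/5, 0/1 + 1/1*2/5) = [1/5, 2/5) <- contains code 11/50
  'f': [0/1 + 1/1*2/5, 0/1 + 1/1*1/1) = [2/5, 1/1)
  emit 'c', narrow to [1/5, 2/5)
Step 2: interval [1/5, 2/5), width = 2/5 - 1/5 = 1/5
  'e': [1/5 + 1/5*0/1, 1/5 + 1/5*1/5) = [1/5, 6/25) <- contains code 11/50
  'c': [1/5 + 1/5*1/5, 1/5 + 1/5*2/5) = [6/25, 7/25)
  'f': [1/5 + 1/5*2/5, 1/5 + 1/5*1/1) = [7/25, 2/5)
  emit 'e', narrow to [1/5, 6/25)

Answer: symbol=c low=1/5 high=2/5
symbol=e low=1/5 high=6/25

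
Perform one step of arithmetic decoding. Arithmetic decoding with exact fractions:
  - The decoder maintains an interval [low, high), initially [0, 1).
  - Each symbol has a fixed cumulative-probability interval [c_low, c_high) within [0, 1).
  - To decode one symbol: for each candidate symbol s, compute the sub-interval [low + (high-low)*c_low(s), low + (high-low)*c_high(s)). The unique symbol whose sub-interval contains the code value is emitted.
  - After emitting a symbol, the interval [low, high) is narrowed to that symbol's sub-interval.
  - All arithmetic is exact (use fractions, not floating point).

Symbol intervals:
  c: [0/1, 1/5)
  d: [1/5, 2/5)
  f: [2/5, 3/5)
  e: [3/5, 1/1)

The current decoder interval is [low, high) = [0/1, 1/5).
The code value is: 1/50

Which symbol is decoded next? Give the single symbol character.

Interval width = high − low = 1/5 − 0/1 = 1/5
Scaled code = (code − low) / width = (1/50 − 0/1) / 1/5 = 1/10
  c: [0/1, 1/5) ← scaled code falls here ✓
  d: [1/5, 2/5) 
  f: [2/5, 3/5) 
  e: [3/5, 1/1) 

Answer: c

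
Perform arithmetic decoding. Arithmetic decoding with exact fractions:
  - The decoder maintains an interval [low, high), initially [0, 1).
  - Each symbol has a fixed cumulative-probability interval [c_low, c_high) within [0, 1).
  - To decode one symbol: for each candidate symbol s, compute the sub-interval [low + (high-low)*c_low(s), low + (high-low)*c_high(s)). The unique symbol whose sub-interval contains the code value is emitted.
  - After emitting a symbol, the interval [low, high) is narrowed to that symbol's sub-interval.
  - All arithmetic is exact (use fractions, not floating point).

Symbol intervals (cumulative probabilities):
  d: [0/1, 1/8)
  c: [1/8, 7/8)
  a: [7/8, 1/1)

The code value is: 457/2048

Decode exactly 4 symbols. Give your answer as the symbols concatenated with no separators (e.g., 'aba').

Step 1: interval [0/1, 1/1), width = 1/1 - 0/1 = 1/1
  'd': [0/1 + 1/1*0/1, 0/1 + 1/1*1/8) = [0/1, 1/8)
  'c': [0/1 + 1/1*1/8, 0/1 + 1/1*7/8) = [1/8, 7/8) <- contains code 457/2048
  'a': [0/1 + 1/1*7/8, 0/1 + 1/1*1/1) = [7/8, 1/1)
  emit 'c', narrow to [1/8, 7/8)
Step 2: interval [1/8, 7/8), width = 7/8 - 1/8 = 3/4
  'd': [1/8 + 3/4*0/1, 1/8 + 3/4*1/8) = [1/8, 7/32)
  'c': [1/8 + 3/4*1/8, 1/8 + 3/4*7/8) = [7/32, 25/32) <- contains code 457/2048
  'a': [1/8 + 3/4*7/8, 1/8 + 3/4*1/1) = [25/32, 7/8)
  emit 'c', narrow to [7/32, 25/32)
Step 3: interval [7/32, 25/32), width = 25/32 - 7/32 = 9/16
  'd': [7/32 + 9/16*0/1, 7/32 + 9/16*1/8) = [7/32, 37/128) <- contains code 457/2048
  'c': [7/32 + 9/16*1/8, 7/32 + 9/16*7/8) = [37/128, 91/128)
  'a': [7/32 + 9/16*7/8, 7/32 + 9/16*1/1) = [91/128, 25/32)
  emit 'd', narrow to [7/32, 37/128)
Step 4: interval [7/32, 37/128), width = 37/128 - 7/32 = 9/128
  'd': [7/32 + 9/128*0/1, 7/32 + 9/128*1/8) = [7/32, 233/1024) <- contains code 457/2048
  'c': [7/32 + 9/128*1/8, 7/32 + 9/128*7/8) = [233/1024, 287/1024)
  'a': [7/32 + 9/128*7/8, 7/32 + 9/128*1/1) = [287/1024, 37/128)
  emit 'd', narrow to [7/32, 233/1024)

Answer: ccdd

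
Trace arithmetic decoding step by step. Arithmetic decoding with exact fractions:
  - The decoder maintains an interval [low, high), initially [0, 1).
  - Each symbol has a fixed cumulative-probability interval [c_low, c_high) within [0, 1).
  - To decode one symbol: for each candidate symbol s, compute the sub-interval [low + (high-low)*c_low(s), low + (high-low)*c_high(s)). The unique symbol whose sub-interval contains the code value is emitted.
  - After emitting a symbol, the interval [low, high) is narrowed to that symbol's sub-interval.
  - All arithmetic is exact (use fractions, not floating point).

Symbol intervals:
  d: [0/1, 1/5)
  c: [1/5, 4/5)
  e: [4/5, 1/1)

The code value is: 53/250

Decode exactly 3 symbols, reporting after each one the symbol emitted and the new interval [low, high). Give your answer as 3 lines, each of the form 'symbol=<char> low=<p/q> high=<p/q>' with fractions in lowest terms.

Answer: symbol=c low=1/5 high=4/5
symbol=d low=1/5 high=8/25
symbol=d low=1/5 high=28/125

Derivation:
Step 1: interval [0/1, 1/1), width = 1/1 - 0/1 = 1/1
  'd': [0/1 + 1/1*0/1, 0/1 + 1/1*1/5) = [0/1, 1/5)
  'c': [0/1 + 1/1*1/5, 0/1 + 1/1*4/5) = [1/5, 4/5) <- contains code 53/250
  'e': [0/1 + 1/1*4/5, 0/1 + 1/1*1/1) = [4/5, 1/1)
  emit 'c', narrow to [1/5, 4/5)
Step 2: interval [1/5, 4/5), width = 4/5 - 1/5 = 3/5
  'd': [1/5 + 3/5*0/1, 1/5 + 3/5*1/5) = [1/5, 8/25) <- contains code 53/250
  'c': [1/5 + 3/5*1/5, 1/5 + 3/5*4/5) = [8/25, 17/25)
  'e': [1/5 + 3/5*4/5, 1/5 + 3/5*1/1) = [17/25, 4/5)
  emit 'd', narrow to [1/5, 8/25)
Step 3: interval [1/5, 8/25), width = 8/25 - 1/5 = 3/25
  'd': [1/5 + 3/25*0/1, 1/5 + 3/25*1/5) = [1/5, 28/125) <- contains code 53/250
  'c': [1/5 + 3/25*1/5, 1/5 + 3/25*4/5) = [28/125, 37/125)
  'e': [1/5 + 3/25*4/5, 1/5 + 3/25*1/1) = [37/125, 8/25)
  emit 'd', narrow to [1/5, 28/125)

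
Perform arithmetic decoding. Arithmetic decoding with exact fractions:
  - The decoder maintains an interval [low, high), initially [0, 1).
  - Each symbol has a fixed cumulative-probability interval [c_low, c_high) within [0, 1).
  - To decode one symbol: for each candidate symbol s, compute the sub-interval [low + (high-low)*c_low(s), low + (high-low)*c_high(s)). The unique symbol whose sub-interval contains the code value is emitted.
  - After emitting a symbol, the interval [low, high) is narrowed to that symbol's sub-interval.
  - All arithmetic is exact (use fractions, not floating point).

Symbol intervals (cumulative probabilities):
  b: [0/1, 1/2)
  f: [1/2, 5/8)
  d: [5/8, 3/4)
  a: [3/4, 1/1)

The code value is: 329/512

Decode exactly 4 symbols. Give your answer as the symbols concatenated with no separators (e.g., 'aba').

Step 1: interval [0/1, 1/1), width = 1/1 - 0/1 = 1/1
  'b': [0/1 + 1/1*0/1, 0/1 + 1/1*1/2) = [0/1, 1/2)
  'f': [0/1 + 1/1*1/2, 0/1 + 1/1*5/8) = [1/2, 5/8)
  'd': [0/1 + 1/1*5/8, 0/1 + 1/1*3/4) = [5/8, 3/4) <- contains code 329/512
  'a': [0/1 + 1/1*3/4, 0/1 + 1/1*1/1) = [3/4, 1/1)
  emit 'd', narrow to [5/8, 3/4)
Step 2: interval [5/8, 3/4), width = 3/4 - 5/8 = 1/8
  'b': [5/8 + 1/8*0/1, 5/8 + 1/8*1/2) = [5/8, 11/16) <- contains code 329/512
  'f': [5/8 + 1/8*1/2, 5/8 + 1/8*5/8) = [11/16, 45/64)
  'd': [5/8 + 1/8*5/8, 5/8 + 1/8*3/4) = [45/64, 23/32)
  'a': [5/8 + 1/8*3/4, 5/8 + 1/8*1/1) = [23/32, 3/4)
  emit 'b', narrow to [5/8, 11/16)
Step 3: interval [5/8, 11/16), width = 11/16 - 5/8 = 1/16
  'b': [5/8 + 1/16*0/1, 5/8 + 1/16*1/2) = [5/8, 21/32) <- contains code 329/512
  'f': [5/8 + 1/16*1/2, 5/8 + 1/16*5/8) = [21/32, 85/128)
  'd': [5/8 + 1/16*5/8, 5/8 + 1/16*3/4) = [85/128, 43/64)
  'a': [5/8 + 1/16*3/4, 5/8 + 1/16*1/1) = [43/64, 11/16)
  emit 'b', narrow to [5/8, 21/32)
Step 4: interval [5/8, 21/32), width = 21/32 - 5/8 = 1/32
  'b': [5/8 + 1/32*0/1, 5/8 + 1/32*1/2) = [5/8, 41/64)
  'f': [5/8 + 1/32*1/2, 5/8 + 1/32*5/8) = [41/64, 165/256) <- contains code 329/512
  'd': [5/8 + 1/32*5/8, 5/8 + 1/32*3/4) = [165/256, 83/128)
  'a': [5/8 + 1/32*3/4, 5/8 + 1/32*1/1) = [83/128, 21/32)
  emit 'f', narrow to [41/64, 165/256)

Answer: dbbf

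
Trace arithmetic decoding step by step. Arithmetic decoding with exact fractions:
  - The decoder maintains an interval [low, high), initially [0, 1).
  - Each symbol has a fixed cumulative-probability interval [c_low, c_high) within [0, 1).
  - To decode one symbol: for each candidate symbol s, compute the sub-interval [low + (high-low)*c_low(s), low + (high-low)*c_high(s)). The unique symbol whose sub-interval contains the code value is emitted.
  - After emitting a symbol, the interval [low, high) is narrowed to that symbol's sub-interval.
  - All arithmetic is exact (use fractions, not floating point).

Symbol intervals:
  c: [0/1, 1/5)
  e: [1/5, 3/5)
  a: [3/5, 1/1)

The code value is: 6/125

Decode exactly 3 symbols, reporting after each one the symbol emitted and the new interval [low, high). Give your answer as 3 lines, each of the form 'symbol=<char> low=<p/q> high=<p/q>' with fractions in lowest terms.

Step 1: interval [0/1, 1/1), width = 1/1 - 0/1 = 1/1
  'c': [0/1 + 1/1*0/1, 0/1 + 1/1*1/5) = [0/1, 1/5) <- contains code 6/125
  'e': [0/1 + 1/1*1/5, 0/1 + 1/1*3/5) = [1/5, 3/5)
  'a': [0/1 + 1/1*3/5, 0/1 + 1/1*1/1) = [3/5, 1/1)
  emit 'c', narrow to [0/1, 1/5)
Step 2: interval [0/1, 1/5), width = 1/5 - 0/1 = 1/5
  'c': [0/1 + 1/5*0/1, 0/1 + 1/5*1/5) = [0/1, 1/25)
  'e': [0/1 + 1/5*1/5, 0/1 + 1/5*3/5) = [1/25, 3/25) <- contains code 6/125
  'a': [0/1 + 1/5*3/5, 0/1 + 1/5*1/1) = [3/25, 1/5)
  emit 'e', narrow to [1/25, 3/25)
Step 3: interval [1/25, 3/25), width = 3/25 - 1/25 = 2/25
  'c': [1/25 + 2/25*0/1, 1/25 + 2/25*1/5) = [1/25, 7/125) <- contains code 6/125
  'e': [1/25 + 2/25*1/5, 1/25 + 2/25*3/5) = [7/125, 11/125)
  'a': [1/25 + 2/25*3/5, 1/25 + 2/25*1/1) = [11/125, 3/25)
  emit 'c', narrow to [1/25, 7/125)

Answer: symbol=c low=0/1 high=1/5
symbol=e low=1/25 high=3/25
symbol=c low=1/25 high=7/125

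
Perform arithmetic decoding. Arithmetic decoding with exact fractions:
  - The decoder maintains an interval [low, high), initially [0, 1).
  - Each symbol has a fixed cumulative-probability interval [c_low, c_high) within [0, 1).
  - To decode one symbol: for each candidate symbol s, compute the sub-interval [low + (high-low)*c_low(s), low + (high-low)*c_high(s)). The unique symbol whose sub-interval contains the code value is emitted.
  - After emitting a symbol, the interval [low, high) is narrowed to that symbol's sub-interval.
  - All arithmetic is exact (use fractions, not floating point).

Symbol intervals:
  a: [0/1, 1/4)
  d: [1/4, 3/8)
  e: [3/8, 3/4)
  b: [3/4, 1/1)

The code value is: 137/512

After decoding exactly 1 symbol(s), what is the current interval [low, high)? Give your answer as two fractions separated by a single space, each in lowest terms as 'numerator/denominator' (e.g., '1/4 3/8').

Answer: 1/4 3/8

Derivation:
Step 1: interval [0/1, 1/1), width = 1/1 - 0/1 = 1/1
  'a': [0/1 + 1/1*0/1, 0/1 + 1/1*1/4) = [0/1, 1/4)
  'd': [0/1 + 1/1*1/4, 0/1 + 1/1*3/8) = [1/4, 3/8) <- contains code 137/512
  'e': [0/1 + 1/1*3/8, 0/1 + 1/1*3/4) = [3/8, 3/4)
  'b': [0/1 + 1/1*3/4, 0/1 + 1/1*1/1) = [3/4, 1/1)
  emit 'd', narrow to [1/4, 3/8)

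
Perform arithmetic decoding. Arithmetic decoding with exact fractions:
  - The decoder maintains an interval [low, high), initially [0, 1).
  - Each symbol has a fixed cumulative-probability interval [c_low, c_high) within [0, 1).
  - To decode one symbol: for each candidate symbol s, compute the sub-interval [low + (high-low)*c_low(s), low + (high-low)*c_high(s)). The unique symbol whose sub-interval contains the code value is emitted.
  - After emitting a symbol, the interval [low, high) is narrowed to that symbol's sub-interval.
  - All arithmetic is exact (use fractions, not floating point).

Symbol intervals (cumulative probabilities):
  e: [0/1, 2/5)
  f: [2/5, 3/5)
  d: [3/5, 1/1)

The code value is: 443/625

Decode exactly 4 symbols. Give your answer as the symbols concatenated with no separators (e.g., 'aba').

Answer: dede

Derivation:
Step 1: interval [0/1, 1/1), width = 1/1 - 0/1 = 1/1
  'e': [0/1 + 1/1*0/1, 0/1 + 1/1*2/5) = [0/1, 2/5)
  'f': [0/1 + 1/1*2/5, 0/1 + 1/1*3/5) = [2/5, 3/5)
  'd': [0/1 + 1/1*3/5, 0/1 + 1/1*1/1) = [3/5, 1/1) <- contains code 443/625
  emit 'd', narrow to [3/5, 1/1)
Step 2: interval [3/5, 1/1), width = 1/1 - 3/5 = 2/5
  'e': [3/5 + 2/5*0/1, 3/5 + 2/5*2/5) = [3/5, 19/25) <- contains code 443/625
  'f': [3/5 + 2/5*2/5, 3/5 + 2/5*3/5) = [19/25, 21/25)
  'd': [3/5 + 2/5*3/5, 3/5 + 2/5*1/1) = [21/25, 1/1)
  emit 'e', narrow to [3/5, 19/25)
Step 3: interval [3/5, 19/25), width = 19/25 - 3/5 = 4/25
  'e': [3/5 + 4/25*0/1, 3/5 + 4/25*2/5) = [3/5, 83/125)
  'f': [3/5 + 4/25*2/5, 3/5 + 4/25*3/5) = [83/125, 87/125)
  'd': [3/5 + 4/25*3/5, 3/5 + 4/25*1/1) = [87/125, 19/25) <- contains code 443/625
  emit 'd', narrow to [87/125, 19/25)
Step 4: interval [87/125, 19/25), width = 19/25 - 87/125 = 8/125
  'e': [87/125 + 8/125*0/1, 87/125 + 8/125*2/5) = [87/125, 451/625) <- contains code 443/625
  'f': [87/125 + 8/125*2/5, 87/125 + 8/125*3/5) = [451/625, 459/625)
  'd': [87/125 + 8/125*3/5, 87/125 + 8/125*1/1) = [459/625, 19/25)
  emit 'e', narrow to [87/125, 451/625)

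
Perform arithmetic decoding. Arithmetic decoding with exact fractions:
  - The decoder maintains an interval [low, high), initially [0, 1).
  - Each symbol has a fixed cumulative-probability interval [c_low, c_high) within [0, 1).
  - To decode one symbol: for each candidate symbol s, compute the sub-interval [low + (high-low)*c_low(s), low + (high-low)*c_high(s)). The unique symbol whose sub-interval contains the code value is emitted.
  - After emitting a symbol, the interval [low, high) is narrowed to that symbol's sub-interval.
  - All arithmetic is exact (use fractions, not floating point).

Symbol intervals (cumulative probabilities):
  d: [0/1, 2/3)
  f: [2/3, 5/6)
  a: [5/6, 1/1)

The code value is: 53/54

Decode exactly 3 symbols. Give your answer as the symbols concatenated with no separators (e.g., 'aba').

Step 1: interval [0/1, 1/1), width = 1/1 - 0/1 = 1/1
  'd': [0/1 + 1/1*0/1, 0/1 + 1/1*2/3) = [0/1, 2/3)
  'f': [0/1 + 1/1*2/3, 0/1 + 1/1*5/6) = [2/3, 5/6)
  'a': [0/1 + 1/1*5/6, 0/1 + 1/1*1/1) = [5/6, 1/1) <- contains code 53/54
  emit 'a', narrow to [5/6, 1/1)
Step 2: interval [5/6, 1/1), width = 1/1 - 5/6 = 1/6
  'd': [5/6 + 1/6*0/1, 5/6 + 1/6*2/3) = [5/6, 17/18)
  'f': [5/6 + 1/6*2/3, 5/6 + 1/6*5/6) = [17/18, 35/36)
  'a': [5/6 + 1/6*5/6, 5/6 + 1/6*1/1) = [35/36, 1/1) <- contains code 53/54
  emit 'a', narrow to [35/36, 1/1)
Step 3: interval [35/36, 1/1), width = 1/1 - 35/36 = 1/36
  'd': [35/36 + 1/36*0/1, 35/36 + 1/36*2/3) = [35/36, 107/108) <- contains code 53/54
  'f': [35/36 + 1/36*2/3, 35/36 + 1/36*5/6) = [107/108, 215/216)
  'a': [35/36 + 1/36*5/6, 35/36 + 1/36*1/1) = [215/216, 1/1)
  emit 'd', narrow to [35/36, 107/108)

Answer: aad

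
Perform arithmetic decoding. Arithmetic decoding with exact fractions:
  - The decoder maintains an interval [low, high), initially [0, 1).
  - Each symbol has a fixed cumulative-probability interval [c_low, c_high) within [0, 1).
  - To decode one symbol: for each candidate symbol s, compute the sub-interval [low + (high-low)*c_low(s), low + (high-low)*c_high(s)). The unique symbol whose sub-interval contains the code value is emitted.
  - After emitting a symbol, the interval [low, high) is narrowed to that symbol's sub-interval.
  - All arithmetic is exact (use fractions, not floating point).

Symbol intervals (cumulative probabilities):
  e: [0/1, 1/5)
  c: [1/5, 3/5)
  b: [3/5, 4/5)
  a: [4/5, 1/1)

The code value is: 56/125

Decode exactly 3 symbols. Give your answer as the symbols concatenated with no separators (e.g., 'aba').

Answer: cbe

Derivation:
Step 1: interval [0/1, 1/1), width = 1/1 - 0/1 = 1/1
  'e': [0/1 + 1/1*0/1, 0/1 + 1/1*1/5) = [0/1, 1/5)
  'c': [0/1 + 1/1*1/5, 0/1 + 1/1*3/5) = [1/5, 3/5) <- contains code 56/125
  'b': [0/1 + 1/1*3/5, 0/1 + 1/1*4/5) = [3/5, 4/5)
  'a': [0/1 + 1/1*4/5, 0/1 + 1/1*1/1) = [4/5, 1/1)
  emit 'c', narrow to [1/5, 3/5)
Step 2: interval [1/5, 3/5), width = 3/5 - 1/5 = 2/5
  'e': [1/5 + 2/5*0/1, 1/5 + 2/5*1/5) = [1/5, 7/25)
  'c': [1/5 + 2/5*1/5, 1/5 + 2/5*3/5) = [7/25, 11/25)
  'b': [1/5 + 2/5*3/5, 1/5 + 2/5*4/5) = [11/25, 13/25) <- contains code 56/125
  'a': [1/5 + 2/5*4/5, 1/5 + 2/5*1/1) = [13/25, 3/5)
  emit 'b', narrow to [11/25, 13/25)
Step 3: interval [11/25, 13/25), width = 13/25 - 11/25 = 2/25
  'e': [11/25 + 2/25*0/1, 11/25 + 2/25*1/5) = [11/25, 57/125) <- contains code 56/125
  'c': [11/25 + 2/25*1/5, 11/25 + 2/25*3/5) = [57/125, 61/125)
  'b': [11/25 + 2/25*3/5, 11/25 + 2/25*4/5) = [61/125, 63/125)
  'a': [11/25 + 2/25*4/5, 11/25 + 2/25*1/1) = [63/125, 13/25)
  emit 'e', narrow to [11/25, 57/125)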